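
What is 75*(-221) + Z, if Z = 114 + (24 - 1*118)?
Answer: -16555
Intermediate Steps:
Z = 20 (Z = 114 + (24 - 118) = 114 - 94 = 20)
75*(-221) + Z = 75*(-221) + 20 = -16575 + 20 = -16555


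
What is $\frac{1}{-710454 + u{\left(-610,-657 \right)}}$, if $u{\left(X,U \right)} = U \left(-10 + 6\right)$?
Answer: $- \frac{1}{707826} \approx -1.4128 \cdot 10^{-6}$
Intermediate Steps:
$u{\left(X,U \right)} = - 4 U$ ($u{\left(X,U \right)} = U \left(-4\right) = - 4 U$)
$\frac{1}{-710454 + u{\left(-610,-657 \right)}} = \frac{1}{-710454 - -2628} = \frac{1}{-710454 + 2628} = \frac{1}{-707826} = - \frac{1}{707826}$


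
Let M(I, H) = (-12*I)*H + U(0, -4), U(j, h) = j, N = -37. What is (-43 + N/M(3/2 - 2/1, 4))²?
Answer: 1142761/576 ≈ 1984.0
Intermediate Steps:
M(I, H) = -12*H*I (M(I, H) = (-12*I)*H + 0 = -12*H*I + 0 = -12*H*I)
(-43 + N/M(3/2 - 2/1, 4))² = (-43 - 37*(-1/(48*(3/2 - 2/1))))² = (-43 - 37*(-1/(48*(3*(½) - 2*1))))² = (-43 - 37*(-1/(48*(3/2 - 2))))² = (-43 - 37/((-12*4*(-½))))² = (-43 - 37/24)² = (-1069/24)² = 1142761/576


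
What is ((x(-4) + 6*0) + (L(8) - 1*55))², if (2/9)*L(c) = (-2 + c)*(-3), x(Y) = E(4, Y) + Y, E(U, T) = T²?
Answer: 15376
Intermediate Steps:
x(Y) = Y + Y² (x(Y) = Y² + Y = Y + Y²)
L(c) = 27 - 27*c/2 (L(c) = 9*((-2 + c)*(-3))/2 = 9*(6 - 3*c)/2 = 27 - 27*c/2)
((x(-4) + 6*0) + (L(8) - 1*55))² = ((-4*(1 - 4) + 6*0) + ((27 - 27/2*8) - 1*55))² = ((-4*(-3) + 0) + ((27 - 108) - 55))² = ((12 + 0) + (-81 - 55))² = (12 - 136)² = (-124)² = 15376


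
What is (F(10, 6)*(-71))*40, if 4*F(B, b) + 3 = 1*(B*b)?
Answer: -40470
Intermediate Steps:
F(B, b) = -¾ + B*b/4 (F(B, b) = -¾ + (1*(B*b))/4 = -¾ + (B*b)/4 = -¾ + B*b/4)
(F(10, 6)*(-71))*40 = ((-¾ + (¼)*10*6)*(-71))*40 = ((-¾ + 15)*(-71))*40 = ((57/4)*(-71))*40 = -4047/4*40 = -40470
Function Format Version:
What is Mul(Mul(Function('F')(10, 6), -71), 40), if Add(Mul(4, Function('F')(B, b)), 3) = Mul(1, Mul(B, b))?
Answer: -40470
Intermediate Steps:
Function('F')(B, b) = Add(Rational(-3, 4), Mul(Rational(1, 4), B, b)) (Function('F')(B, b) = Add(Rational(-3, 4), Mul(Rational(1, 4), Mul(1, Mul(B, b)))) = Add(Rational(-3, 4), Mul(Rational(1, 4), Mul(B, b))) = Add(Rational(-3, 4), Mul(Rational(1, 4), B, b)))
Mul(Mul(Function('F')(10, 6), -71), 40) = Mul(Mul(Add(Rational(-3, 4), Mul(Rational(1, 4), 10, 6)), -71), 40) = Mul(Mul(Add(Rational(-3, 4), 15), -71), 40) = Mul(Mul(Rational(57, 4), -71), 40) = Mul(Rational(-4047, 4), 40) = -40470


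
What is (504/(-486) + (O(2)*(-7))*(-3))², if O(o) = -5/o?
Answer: 8357881/2916 ≈ 2866.2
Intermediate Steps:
(504/(-486) + (O(2)*(-7))*(-3))² = (504/(-486) + (-5/2*(-7))*(-3))² = (504*(-1/486) + (-5*½*(-7))*(-3))² = (-28/27 - 5/2*(-7)*(-3))² = (-28/27 + (35/2)*(-3))² = (-28/27 - 105/2)² = (-2891/54)² = 8357881/2916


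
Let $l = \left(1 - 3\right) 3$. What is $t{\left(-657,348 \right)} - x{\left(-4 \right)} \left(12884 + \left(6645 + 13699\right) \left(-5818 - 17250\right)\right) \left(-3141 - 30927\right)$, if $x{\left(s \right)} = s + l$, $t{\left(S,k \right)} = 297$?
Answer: $159875164825737$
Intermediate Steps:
$l = -6$ ($l = \left(-2\right) 3 = -6$)
$x{\left(s \right)} = -6 + s$ ($x{\left(s \right)} = s - 6 = -6 + s$)
$t{\left(-657,348 \right)} - x{\left(-4 \right)} \left(12884 + \left(6645 + 13699\right) \left(-5818 - 17250\right)\right) \left(-3141 - 30927\right) = 297 - \left(-6 - 4\right) \left(12884 + \left(6645 + 13699\right) \left(-5818 - 17250\right)\right) \left(-3141 - 30927\right) = 297 - - 10 \left(12884 + 20344 \left(-23068\right)\right) \left(-34068\right) = 297 - - 10 \left(12884 - 469295392\right) \left(-34068\right) = 297 - - 10 \left(\left(-469282508\right) \left(-34068\right)\right) = 297 - \left(-10\right) 15987516482544 = 297 - -159875164825440 = 297 + 159875164825440 = 159875164825737$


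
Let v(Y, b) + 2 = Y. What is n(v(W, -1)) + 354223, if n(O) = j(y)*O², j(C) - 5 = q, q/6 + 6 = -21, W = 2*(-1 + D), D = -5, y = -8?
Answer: 323451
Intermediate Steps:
W = -12 (W = 2*(-1 - 5) = 2*(-6) = -12)
q = -162 (q = -36 + 6*(-21) = -36 - 126 = -162)
j(C) = -157 (j(C) = 5 - 162 = -157)
v(Y, b) = -2 + Y
n(O) = -157*O²
n(v(W, -1)) + 354223 = -157*(-2 - 12)² + 354223 = -157*(-14)² + 354223 = -157*196 + 354223 = -30772 + 354223 = 323451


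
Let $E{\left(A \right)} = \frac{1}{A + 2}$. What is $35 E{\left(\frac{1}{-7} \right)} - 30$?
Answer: $- \frac{145}{13} \approx -11.154$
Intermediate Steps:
$E{\left(A \right)} = \frac{1}{2 + A}$
$35 E{\left(\frac{1}{-7} \right)} - 30 = \frac{35}{2 + \frac{1}{-7}} - 30 = \frac{35}{2 - \frac{1}{7}} - 30 = \frac{35}{\frac{13}{7}} - 30 = 35 \cdot \frac{7}{13} - 30 = \frac{245}{13} - 30 = - \frac{145}{13}$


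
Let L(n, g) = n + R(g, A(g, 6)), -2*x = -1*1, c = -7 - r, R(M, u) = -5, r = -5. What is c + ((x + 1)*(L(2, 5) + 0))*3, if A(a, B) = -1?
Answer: -31/2 ≈ -15.500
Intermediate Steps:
c = -2 (c = -7 - 1*(-5) = -7 + 5 = -2)
x = 1/2 (x = -(-1)/2 = -1/2*(-1) = 1/2 ≈ 0.50000)
L(n, g) = -5 + n (L(n, g) = n - 5 = -5 + n)
c + ((x + 1)*(L(2, 5) + 0))*3 = -2 + ((1/2 + 1)*((-5 + 2) + 0))*3 = -2 + (3*(-3 + 0)/2)*3 = -2 + ((3/2)*(-3))*3 = -2 - 9/2*3 = -2 - 27/2 = -31/2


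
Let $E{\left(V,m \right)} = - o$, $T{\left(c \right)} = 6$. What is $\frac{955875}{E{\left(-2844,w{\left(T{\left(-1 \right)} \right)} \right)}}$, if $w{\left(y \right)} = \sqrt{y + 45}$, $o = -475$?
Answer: $\frac{38235}{19} \approx 2012.4$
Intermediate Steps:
$w{\left(y \right)} = \sqrt{45 + y}$
$E{\left(V,m \right)} = 475$ ($E{\left(V,m \right)} = \left(-1\right) \left(-475\right) = 475$)
$\frac{955875}{E{\left(-2844,w{\left(T{\left(-1 \right)} \right)} \right)}} = \frac{955875}{475} = 955875 \cdot \frac{1}{475} = \frac{38235}{19}$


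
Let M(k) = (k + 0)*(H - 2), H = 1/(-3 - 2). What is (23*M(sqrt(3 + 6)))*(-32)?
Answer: 24288/5 ≈ 4857.6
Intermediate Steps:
H = -1/5 (H = 1/(-5) = -1/5 ≈ -0.20000)
M(k) = -11*k/5 (M(k) = (k + 0)*(-1/5 - 2) = k*(-11/5) = -11*k/5)
(23*M(sqrt(3 + 6)))*(-32) = (23*(-11*sqrt(3 + 6)/5))*(-32) = (23*(-11*sqrt(9)/5))*(-32) = (23*(-11/5*3))*(-32) = (23*(-33/5))*(-32) = -759/5*(-32) = 24288/5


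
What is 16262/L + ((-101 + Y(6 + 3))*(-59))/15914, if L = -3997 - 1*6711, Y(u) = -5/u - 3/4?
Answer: -1747437143/1533664008 ≈ -1.1394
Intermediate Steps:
Y(u) = -3/4 - 5/u (Y(u) = -5/u - 3*1/4 = -5/u - 3/4 = -3/4 - 5/u)
L = -10708 (L = -3997 - 6711 = -10708)
16262/L + ((-101 + Y(6 + 3))*(-59))/15914 = 16262/(-10708) + ((-101 + (-3/4 - 5/(6 + 3)))*(-59))/15914 = 16262*(-1/10708) + ((-101 + (-3/4 - 5/9))*(-59))*(1/15914) = -8131/5354 + ((-101 + (-3/4 - 5*1/9))*(-59))*(1/15914) = -8131/5354 + ((-101 + (-3/4 - 5/9))*(-59))*(1/15914) = -8131/5354 + ((-101 - 47/36)*(-59))*(1/15914) = -8131/5354 - 3683/36*(-59)*(1/15914) = -8131/5354 + (217297/36)*(1/15914) = -8131/5354 + 217297/572904 = -1747437143/1533664008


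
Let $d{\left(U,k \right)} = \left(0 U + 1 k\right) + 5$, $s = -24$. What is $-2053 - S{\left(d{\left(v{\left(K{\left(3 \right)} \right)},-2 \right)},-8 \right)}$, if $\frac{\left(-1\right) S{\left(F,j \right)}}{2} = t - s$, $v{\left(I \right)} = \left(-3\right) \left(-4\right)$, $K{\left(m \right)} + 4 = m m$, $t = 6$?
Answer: $-1993$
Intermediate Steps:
$K{\left(m \right)} = -4 + m^{2}$ ($K{\left(m \right)} = -4 + m m = -4 + m^{2}$)
$v{\left(I \right)} = 12$
$d{\left(U,k \right)} = 5 + k$ ($d{\left(U,k \right)} = \left(0 + k\right) + 5 = k + 5 = 5 + k$)
$S{\left(F,j \right)} = -60$ ($S{\left(F,j \right)} = - 2 \left(6 - -24\right) = - 2 \left(6 + 24\right) = \left(-2\right) 30 = -60$)
$-2053 - S{\left(d{\left(v{\left(K{\left(3 \right)} \right)},-2 \right)},-8 \right)} = -2053 - -60 = -2053 + 60 = -1993$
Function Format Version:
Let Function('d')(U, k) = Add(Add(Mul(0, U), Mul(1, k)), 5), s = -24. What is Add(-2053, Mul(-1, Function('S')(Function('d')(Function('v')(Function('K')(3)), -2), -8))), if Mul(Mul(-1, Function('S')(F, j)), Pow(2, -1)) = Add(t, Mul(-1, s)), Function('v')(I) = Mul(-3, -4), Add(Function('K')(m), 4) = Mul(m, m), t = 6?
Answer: -1993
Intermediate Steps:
Function('K')(m) = Add(-4, Pow(m, 2)) (Function('K')(m) = Add(-4, Mul(m, m)) = Add(-4, Pow(m, 2)))
Function('v')(I) = 12
Function('d')(U, k) = Add(5, k) (Function('d')(U, k) = Add(Add(0, k), 5) = Add(k, 5) = Add(5, k))
Function('S')(F, j) = -60 (Function('S')(F, j) = Mul(-2, Add(6, Mul(-1, -24))) = Mul(-2, Add(6, 24)) = Mul(-2, 30) = -60)
Add(-2053, Mul(-1, Function('S')(Function('d')(Function('v')(Function('K')(3)), -2), -8))) = Add(-2053, Mul(-1, -60)) = Add(-2053, 60) = -1993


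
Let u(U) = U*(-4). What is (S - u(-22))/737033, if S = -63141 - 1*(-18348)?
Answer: -44881/737033 ≈ -0.060894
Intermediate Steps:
S = -44793 (S = -63141 + 18348 = -44793)
u(U) = -4*U
(S - u(-22))/737033 = (-44793 - (-4)*(-22))/737033 = (-44793 - 1*88)*(1/737033) = (-44793 - 88)*(1/737033) = -44881*1/737033 = -44881/737033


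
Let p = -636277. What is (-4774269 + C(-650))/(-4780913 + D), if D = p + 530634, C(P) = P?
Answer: 4774919/4886556 ≈ 0.97715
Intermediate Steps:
D = -105643 (D = -636277 + 530634 = -105643)
(-4774269 + C(-650))/(-4780913 + D) = (-4774269 - 650)/(-4780913 - 105643) = -4774919/(-4886556) = -4774919*(-1/4886556) = 4774919/4886556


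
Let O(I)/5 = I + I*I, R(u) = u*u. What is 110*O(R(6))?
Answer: 732600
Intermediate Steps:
R(u) = u²
O(I) = 5*I + 5*I² (O(I) = 5*(I + I*I) = 5*(I + I²) = 5*I + 5*I²)
110*O(R(6)) = 110*(5*6²*(1 + 6²)) = 110*(5*36*(1 + 36)) = 110*(5*36*37) = 110*6660 = 732600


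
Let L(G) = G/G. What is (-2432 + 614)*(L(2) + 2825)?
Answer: -5137668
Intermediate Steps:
L(G) = 1
(-2432 + 614)*(L(2) + 2825) = (-2432 + 614)*(1 + 2825) = -1818*2826 = -5137668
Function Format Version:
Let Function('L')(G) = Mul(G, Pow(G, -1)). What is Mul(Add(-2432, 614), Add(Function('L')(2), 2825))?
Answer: -5137668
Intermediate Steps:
Function('L')(G) = 1
Mul(Add(-2432, 614), Add(Function('L')(2), 2825)) = Mul(Add(-2432, 614), Add(1, 2825)) = Mul(-1818, 2826) = -5137668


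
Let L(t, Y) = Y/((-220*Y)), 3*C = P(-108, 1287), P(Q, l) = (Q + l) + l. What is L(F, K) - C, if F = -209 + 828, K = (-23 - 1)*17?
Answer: -180841/220 ≈ -822.00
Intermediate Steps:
P(Q, l) = Q + 2*l
C = 822 (C = (-108 + 2*1287)/3 = (-108 + 2574)/3 = (1/3)*2466 = 822)
K = -408 (K = -24*17 = -408)
F = 619
L(t, Y) = -1/220 (L(t, Y) = Y*(-1/(220*Y)) = -1/220)
L(F, K) - C = -1/220 - 1*822 = -1/220 - 822 = -180841/220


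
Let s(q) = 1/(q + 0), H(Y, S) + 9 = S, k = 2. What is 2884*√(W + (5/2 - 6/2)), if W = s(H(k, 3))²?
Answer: 1442*I*√17/3 ≈ 1981.8*I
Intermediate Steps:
H(Y, S) = -9 + S
s(q) = 1/q
W = 1/36 (W = (1/(-9 + 3))² = (1/(-6))² = (-⅙)² = 1/36 ≈ 0.027778)
2884*√(W + (5/2 - 6/2)) = 2884*√(1/36 + (5/2 - 6/2)) = 2884*√(1/36 + (5*(½) - 6*½)) = 2884*√(1/36 + (5/2 - 3)) = 2884*√(1/36 - ½) = 2884*√(-17/36) = 2884*(I*√17/6) = 1442*I*√17/3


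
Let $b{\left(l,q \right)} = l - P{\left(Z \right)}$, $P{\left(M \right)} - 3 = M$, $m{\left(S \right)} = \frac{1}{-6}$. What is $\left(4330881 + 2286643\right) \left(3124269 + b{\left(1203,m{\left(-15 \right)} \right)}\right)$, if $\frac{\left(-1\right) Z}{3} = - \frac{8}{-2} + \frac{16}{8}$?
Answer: $20682985234188$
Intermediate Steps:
$m{\left(S \right)} = - \frac{1}{6}$
$Z = -18$ ($Z = - 3 \left(- \frac{8}{-2} + \frac{16}{8}\right) = - 3 \left(\left(-8\right) \left(- \frac{1}{2}\right) + 16 \cdot \frac{1}{8}\right) = - 3 \left(4 + 2\right) = \left(-3\right) 6 = -18$)
$P{\left(M \right)} = 3 + M$
$b{\left(l,q \right)} = 15 + l$ ($b{\left(l,q \right)} = l - \left(3 - 18\right) = l - -15 = l + 15 = 15 + l$)
$\left(4330881 + 2286643\right) \left(3124269 + b{\left(1203,m{\left(-15 \right)} \right)}\right) = \left(4330881 + 2286643\right) \left(3124269 + \left(15 + 1203\right)\right) = 6617524 \left(3124269 + 1218\right) = 6617524 \cdot 3125487 = 20682985234188$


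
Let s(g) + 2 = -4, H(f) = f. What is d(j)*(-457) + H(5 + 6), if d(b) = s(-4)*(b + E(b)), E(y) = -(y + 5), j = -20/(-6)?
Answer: -13699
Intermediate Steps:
j = 10/3 (j = -20*(-1/6) = 10/3 ≈ 3.3333)
E(y) = -5 - y (E(y) = -(5 + y) = -5 - y)
s(g) = -6 (s(g) = -2 - 4 = -6)
d(b) = 30 (d(b) = -6*(b + (-5 - b)) = -6*(-5) = 30)
d(j)*(-457) + H(5 + 6) = 30*(-457) + (5 + 6) = -13710 + 11 = -13699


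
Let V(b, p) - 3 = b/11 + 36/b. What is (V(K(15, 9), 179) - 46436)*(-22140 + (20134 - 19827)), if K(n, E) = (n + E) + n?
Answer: 144955400240/143 ≈ 1.0137e+9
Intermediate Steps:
K(n, E) = E + 2*n (K(n, E) = (E + n) + n = E + 2*n)
V(b, p) = 3 + 36/b + b/11 (V(b, p) = 3 + (b/11 + 36/b) = 3 + (36/b + b/11) = 3 + 36/b + b/11)
(V(K(15, 9), 179) - 46436)*(-22140 + (20134 - 19827)) = ((3 + 36/(9 + 2*15) + (9 + 2*15)/11) - 46436)*(-22140 + (20134 - 19827)) = ((3 + 36/(9 + 30) + (9 + 30)/11) - 46436)*(-22140 + 307) = ((3 + 36/39 + (1/11)*39) - 46436)*(-21833) = ((3 + 36*(1/39) + 39/11) - 46436)*(-21833) = ((3 + 12/13 + 39/11) - 46436)*(-21833) = (1068/143 - 46436)*(-21833) = -6639280/143*(-21833) = 144955400240/143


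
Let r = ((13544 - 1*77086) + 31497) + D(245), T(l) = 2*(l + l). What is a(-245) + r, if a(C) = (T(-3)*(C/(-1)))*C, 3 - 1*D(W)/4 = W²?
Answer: 448167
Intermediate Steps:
D(W) = 12 - 4*W²
T(l) = 4*l (T(l) = 2*(2*l) = 4*l)
r = -272133 (r = ((13544 - 1*77086) + 31497) + (12 - 4*245²) = ((13544 - 77086) + 31497) + (12 - 4*60025) = (-63542 + 31497) + (12 - 240100) = -32045 - 240088 = -272133)
a(C) = 12*C² (a(C) = ((4*(-3))*(C/(-1)))*C = (-12*C*(-1))*C = (-(-12)*C)*C = (12*C)*C = 12*C²)
a(-245) + r = 12*(-245)² - 272133 = 12*60025 - 272133 = 720300 - 272133 = 448167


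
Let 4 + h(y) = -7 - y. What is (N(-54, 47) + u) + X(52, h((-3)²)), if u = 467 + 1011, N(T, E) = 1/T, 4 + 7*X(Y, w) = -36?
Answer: 556517/378 ≈ 1472.3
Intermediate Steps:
h(y) = -11 - y (h(y) = -4 + (-7 - y) = -11 - y)
X(Y, w) = -40/7 (X(Y, w) = -4/7 + (⅐)*(-36) = -4/7 - 36/7 = -40/7)
u = 1478
(N(-54, 47) + u) + X(52, h((-3)²)) = (1/(-54) + 1478) - 40/7 = (-1/54 + 1478) - 40/7 = 79811/54 - 40/7 = 556517/378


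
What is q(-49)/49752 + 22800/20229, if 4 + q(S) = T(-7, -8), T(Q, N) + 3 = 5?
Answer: 189050857/167738868 ≈ 1.1271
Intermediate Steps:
T(Q, N) = 2 (T(Q, N) = -3 + 5 = 2)
q(S) = -2 (q(S) = -4 + 2 = -2)
q(-49)/49752 + 22800/20229 = -2/49752 + 22800/20229 = -2*1/49752 + 22800*(1/20229) = -1/24876 + 7600/6743 = 189050857/167738868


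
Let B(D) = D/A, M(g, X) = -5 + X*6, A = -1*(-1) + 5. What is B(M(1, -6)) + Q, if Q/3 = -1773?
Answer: -31955/6 ≈ -5325.8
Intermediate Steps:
A = 6 (A = 1 + 5 = 6)
Q = -5319 (Q = 3*(-1773) = -5319)
M(g, X) = -5 + 6*X
B(D) = D/6
B(M(1, -6)) + Q = (-5 + 6*(-6))/6 - 5319 = (-5 - 36)/6 - 5319 = (⅙)*(-41) - 5319 = -41/6 - 5319 = -31955/6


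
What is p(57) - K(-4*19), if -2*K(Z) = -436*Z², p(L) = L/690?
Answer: -289608621/230 ≈ -1.2592e+6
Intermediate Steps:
p(L) = L/690 (p(L) = L*(1/690) = L/690)
K(Z) = 218*Z² (K(Z) = -(-218)*Z² = 218*Z²)
p(57) - K(-4*19) = (1/690)*57 - 218*(-4*19)² = 19/230 - 218*(-76)² = 19/230 - 218*5776 = 19/230 - 1*1259168 = 19/230 - 1259168 = -289608621/230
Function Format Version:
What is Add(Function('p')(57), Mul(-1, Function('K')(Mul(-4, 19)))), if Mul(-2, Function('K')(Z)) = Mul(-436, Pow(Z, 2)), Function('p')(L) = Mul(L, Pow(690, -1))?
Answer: Rational(-289608621, 230) ≈ -1.2592e+6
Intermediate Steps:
Function('p')(L) = Mul(Rational(1, 690), L) (Function('p')(L) = Mul(L, Rational(1, 690)) = Mul(Rational(1, 690), L))
Function('K')(Z) = Mul(218, Pow(Z, 2)) (Function('K')(Z) = Mul(Rational(-1, 2), Mul(-436, Pow(Z, 2))) = Mul(218, Pow(Z, 2)))
Add(Function('p')(57), Mul(-1, Function('K')(Mul(-4, 19)))) = Add(Mul(Rational(1, 690), 57), Mul(-1, Mul(218, Pow(Mul(-4, 19), 2)))) = Add(Rational(19, 230), Mul(-1, Mul(218, Pow(-76, 2)))) = Add(Rational(19, 230), Mul(-1, Mul(218, 5776))) = Add(Rational(19, 230), Mul(-1, 1259168)) = Add(Rational(19, 230), -1259168) = Rational(-289608621, 230)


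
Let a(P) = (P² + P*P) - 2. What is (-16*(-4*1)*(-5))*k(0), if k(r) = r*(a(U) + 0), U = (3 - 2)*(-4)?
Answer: 0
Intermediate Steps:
U = -4 (U = 1*(-4) = -4)
a(P) = -2 + 2*P² (a(P) = (P² + P²) - 2 = 2*P² - 2 = -2 + 2*P²)
k(r) = 30*r (k(r) = r*((-2 + 2*(-4)²) + 0) = r*((-2 + 2*16) + 0) = r*((-2 + 32) + 0) = r*(30 + 0) = r*30 = 30*r)
(-16*(-4*1)*(-5))*k(0) = (-16*(-4*1)*(-5))*(30*0) = -(-64)*(-5)*0 = -16*20*0 = -320*0 = 0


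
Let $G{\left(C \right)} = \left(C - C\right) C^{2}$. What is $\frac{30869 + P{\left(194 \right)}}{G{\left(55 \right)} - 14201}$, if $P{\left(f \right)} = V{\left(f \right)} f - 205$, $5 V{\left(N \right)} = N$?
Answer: $- \frac{190956}{71005} \approx -2.6893$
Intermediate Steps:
$V{\left(N \right)} = \frac{N}{5}$
$G{\left(C \right)} = 0$ ($G{\left(C \right)} = 0 C^{2} = 0$)
$P{\left(f \right)} = -205 + \frac{f^{2}}{5}$ ($P{\left(f \right)} = \frac{f}{5} f - 205 = \frac{f^{2}}{5} - 205 = -205 + \frac{f^{2}}{5}$)
$\frac{30869 + P{\left(194 \right)}}{G{\left(55 \right)} - 14201} = \frac{30869 - \left(205 - \frac{194^{2}}{5}\right)}{0 - 14201} = \frac{30869 + \left(-205 + \frac{1}{5} \cdot 37636\right)}{-14201} = \left(30869 + \left(-205 + \frac{37636}{5}\right)\right) \left(- \frac{1}{14201}\right) = \left(30869 + \frac{36611}{5}\right) \left(- \frac{1}{14201}\right) = \frac{190956}{5} \left(- \frac{1}{14201}\right) = - \frac{190956}{71005}$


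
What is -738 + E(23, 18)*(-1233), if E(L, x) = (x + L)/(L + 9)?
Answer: -74169/32 ≈ -2317.8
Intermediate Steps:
E(L, x) = (L + x)/(9 + L)
-738 + E(23, 18)*(-1233) = -738 + ((23 + 18)/(9 + 23))*(-1233) = -738 + (41/32)*(-1233) = -738 - 50553/32 = -74169/32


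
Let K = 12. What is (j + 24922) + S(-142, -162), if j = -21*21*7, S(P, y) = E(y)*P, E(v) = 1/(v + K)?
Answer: 1637696/75 ≈ 21836.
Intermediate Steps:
E(v) = 1/(12 + v) (E(v) = 1/(v + 12) = 1/(12 + v))
S(P, y) = P/(12 + y)
j = -3087 (j = -441*7 = -3087)
(j + 24922) + S(-142, -162) = (-3087 + 24922) - 142/(12 - 162) = 21835 - 142/(-150) = 21835 - 142*(-1/150) = 21835 + 71/75 = 1637696/75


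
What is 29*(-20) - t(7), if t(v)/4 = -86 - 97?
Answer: 152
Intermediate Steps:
t(v) = -732 (t(v) = 4*(-86 - 97) = 4*(-183) = -732)
29*(-20) - t(7) = 29*(-20) - 1*(-732) = -580 + 732 = 152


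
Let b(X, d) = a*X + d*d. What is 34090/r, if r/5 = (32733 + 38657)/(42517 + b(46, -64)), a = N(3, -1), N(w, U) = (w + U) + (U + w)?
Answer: 159530973/35695 ≈ 4469.3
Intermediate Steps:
N(w, U) = 2*U + 2*w (N(w, U) = (U + w) + (U + w) = 2*U + 2*w)
a = 4 (a = 2*(-1) + 2*3 = -2 + 6 = 4)
b(X, d) = d² + 4*X (b(X, d) = 4*X + d*d = 4*X + d² = d² + 4*X)
r = 356950/46797 (r = 5*((32733 + 38657)/(42517 + ((-64)² + 4*46))) = 5*(71390/(42517 + (4096 + 184))) = 5*(71390/(42517 + 4280)) = 5*(71390/46797) = 356950/46797 ≈ 7.6276)
34090/r = 34090/(356950/46797) = 34090*(46797/356950) = 159530973/35695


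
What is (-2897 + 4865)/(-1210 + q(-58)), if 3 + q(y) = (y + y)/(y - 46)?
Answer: -17056/10503 ≈ -1.6239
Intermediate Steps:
q(y) = -3 + 2*y/(-46 + y) (q(y) = -3 + (y + y)/(y - 46) = -3 + (2*y)/(-46 + y) = -3 + 2*y/(-46 + y))
(-2897 + 4865)/(-1210 + q(-58)) = (-2897 + 4865)/(-1210 + (138 - 1*(-58))/(-46 - 58)) = 1968/(-1210 + (138 + 58)/(-104)) = 1968/(-1210 - 1/104*196) = 1968/(-1210 - 49/26) = 1968/(-31509/26) = 1968*(-26/31509) = -17056/10503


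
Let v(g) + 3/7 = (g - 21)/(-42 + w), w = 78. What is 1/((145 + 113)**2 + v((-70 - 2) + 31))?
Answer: 126/8386793 ≈ 1.5024e-5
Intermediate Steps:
v(g) = -85/84 + g/36 (v(g) = -3/7 + (g - 21)/(-42 + 78) = -3/7 + (-21 + g)/36 = -3/7 + (-21 + g)*(1/36) = -3/7 + (-7/12 + g/36) = -85/84 + g/36)
1/((145 + 113)**2 + v((-70 - 2) + 31)) = 1/((145 + 113)**2 + (-85/84 + ((-70 - 2) + 31)/36)) = 1/(258**2 + (-85/84 + (-72 + 31)/36)) = 1/(66564 + (-85/84 + (1/36)*(-41))) = 1/(66564 + (-85/84 - 41/36)) = 1/(66564 - 271/126) = 1/(8386793/126) = 126/8386793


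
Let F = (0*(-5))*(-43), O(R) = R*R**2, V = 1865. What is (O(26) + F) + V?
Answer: 19441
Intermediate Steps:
O(R) = R**3
F = 0 (F = 0*(-43) = 0)
(O(26) + F) + V = (26**3 + 0) + 1865 = (17576 + 0) + 1865 = 17576 + 1865 = 19441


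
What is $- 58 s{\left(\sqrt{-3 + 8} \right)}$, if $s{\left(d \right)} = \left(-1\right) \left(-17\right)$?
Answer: $-986$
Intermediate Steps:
$s{\left(d \right)} = 17$
$- 58 s{\left(\sqrt{-3 + 8} \right)} = \left(-58\right) 17 = -986$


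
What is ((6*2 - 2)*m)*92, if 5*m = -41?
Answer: -7544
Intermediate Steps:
m = -41/5 (m = (⅕)*(-41) = -41/5 ≈ -8.2000)
((6*2 - 2)*m)*92 = ((6*2 - 2)*(-41/5))*92 = ((12 - 2)*(-41/5))*92 = (10*(-41/5))*92 = -82*92 = -7544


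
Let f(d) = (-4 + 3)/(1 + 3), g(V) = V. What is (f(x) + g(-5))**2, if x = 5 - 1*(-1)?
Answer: 441/16 ≈ 27.563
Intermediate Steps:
x = 6 (x = 5 + 1 = 6)
f(d) = -1/4
(f(x) + g(-5))**2 = (-1/4 - 5)**2 = (-21/4)**2 = 441/16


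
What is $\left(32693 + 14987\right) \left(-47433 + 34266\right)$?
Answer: $-627802560$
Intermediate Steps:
$\left(32693 + 14987\right) \left(-47433 + 34266\right) = 47680 \left(-13167\right) = -627802560$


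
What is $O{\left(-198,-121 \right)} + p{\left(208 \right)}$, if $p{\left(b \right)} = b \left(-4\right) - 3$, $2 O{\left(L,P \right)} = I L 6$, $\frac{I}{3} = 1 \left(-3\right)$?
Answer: $4511$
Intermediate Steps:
$I = -9$ ($I = 3 \cdot 1 \left(-3\right) = 3 \left(-3\right) = -9$)
$O{\left(L,P \right)} = - 27 L$ ($O{\left(L,P \right)} = \frac{- 9 L 6}{2} = \frac{\left(-54\right) L}{2} = - 27 L$)
$p{\left(b \right)} = -3 - 4 b$ ($p{\left(b \right)} = - 4 b - 3 = -3 - 4 b$)
$O{\left(-198,-121 \right)} + p{\left(208 \right)} = \left(-27\right) \left(-198\right) - 835 = 5346 - 835 = 4511$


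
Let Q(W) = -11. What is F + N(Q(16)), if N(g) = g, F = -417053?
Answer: -417064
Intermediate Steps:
F + N(Q(16)) = -417053 - 11 = -417064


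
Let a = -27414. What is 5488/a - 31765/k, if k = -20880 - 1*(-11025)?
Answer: 9074683/3001833 ≈ 3.0230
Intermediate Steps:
k = -9855 (k = -20880 + 11025 = -9855)
5488/a - 31765/k = 5488/(-27414) - 31765/(-9855) = 5488*(-1/27414) - 31765*(-1/9855) = -2744/13707 + 6353/1971 = 9074683/3001833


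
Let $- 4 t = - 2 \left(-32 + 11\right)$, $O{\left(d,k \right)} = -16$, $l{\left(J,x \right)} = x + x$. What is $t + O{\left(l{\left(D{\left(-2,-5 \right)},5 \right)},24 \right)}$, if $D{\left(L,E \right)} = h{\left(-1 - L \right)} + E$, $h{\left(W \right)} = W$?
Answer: $- \frac{53}{2} \approx -26.5$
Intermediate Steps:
$D{\left(L,E \right)} = -1 + E - L$ ($D{\left(L,E \right)} = \left(-1 - L\right) + E = -1 + E - L$)
$l{\left(J,x \right)} = 2 x$
$t = - \frac{21}{2}$ ($t = - \frac{\left(-2\right) \left(-32 + 11\right)}{4} = - \frac{\left(-2\right) \left(-21\right)}{4} = \left(- \frac{1}{4}\right) 42 = - \frac{21}{2} \approx -10.5$)
$t + O{\left(l{\left(D{\left(-2,-5 \right)},5 \right)},24 \right)} = - \frac{21}{2} - 16 = - \frac{53}{2}$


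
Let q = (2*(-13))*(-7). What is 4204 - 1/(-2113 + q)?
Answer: 8117925/1931 ≈ 4204.0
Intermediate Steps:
q = 182 (q = -26*(-7) = 182)
4204 - 1/(-2113 + q) = 4204 - 1/(-2113 + 182) = 4204 - 1/(-1931) = 4204 - 1*(-1/1931) = 4204 + 1/1931 = 8117925/1931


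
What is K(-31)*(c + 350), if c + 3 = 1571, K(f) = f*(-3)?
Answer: 178374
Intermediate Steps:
K(f) = -3*f
c = 1568 (c = -3 + 1571 = 1568)
K(-31)*(c + 350) = (-3*(-31))*(1568 + 350) = 93*1918 = 178374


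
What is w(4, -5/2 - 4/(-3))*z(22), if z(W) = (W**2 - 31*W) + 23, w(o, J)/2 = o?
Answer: -1400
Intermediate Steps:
w(o, J) = 2*o
z(W) = 23 + W**2 - 31*W
w(4, -5/2 - 4/(-3))*z(22) = (2*4)*(23 + 22**2 - 31*22) = 8*(23 + 484 - 682) = 8*(-175) = -1400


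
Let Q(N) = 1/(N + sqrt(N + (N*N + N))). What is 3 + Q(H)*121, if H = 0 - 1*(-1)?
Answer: -115/2 + 121*sqrt(3)/2 ≈ 47.289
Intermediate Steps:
H = 1 (H = 0 + 1 = 1)
Q(N) = 1/(N + sqrt(N**2 + 2*N)) (Q(N) = 1/(N + sqrt(N + (N**2 + N))) = 1/(N + sqrt(N + (N + N**2))) = 1/(N + sqrt(N**2 + 2*N)))
3 + Q(H)*121 = 3 + 121/(1 + sqrt(1*(2 + 1))) = 3 + 121/(1 + sqrt(1*3)) = 3 + 121/(1 + sqrt(3))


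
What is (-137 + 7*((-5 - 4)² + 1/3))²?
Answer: 1682209/9 ≈ 1.8691e+5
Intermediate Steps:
(-137 + 7*((-5 - 4)² + 1/3))² = (-137 + 7*((-9)² + ⅓))² = (-137 + 7*(81 + ⅓))² = (-137 + 7*(244/3))² = (-137 + 1708/3)² = (1297/3)² = 1682209/9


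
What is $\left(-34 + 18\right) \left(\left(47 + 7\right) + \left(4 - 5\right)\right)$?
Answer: $-848$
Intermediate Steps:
$\left(-34 + 18\right) \left(\left(47 + 7\right) + \left(4 - 5\right)\right) = - 16 \left(54 + \left(4 - 5\right)\right) = - 16 \left(54 - 1\right) = \left(-16\right) 53 = -848$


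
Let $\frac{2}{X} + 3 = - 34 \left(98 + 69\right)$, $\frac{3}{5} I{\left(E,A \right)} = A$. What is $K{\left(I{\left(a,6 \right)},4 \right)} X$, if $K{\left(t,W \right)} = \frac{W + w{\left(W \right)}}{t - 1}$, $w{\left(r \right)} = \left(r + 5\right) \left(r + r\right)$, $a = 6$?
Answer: $- \frac{8}{2691} \approx -0.0029729$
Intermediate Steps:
$I{\left(E,A \right)} = \frac{5 A}{3}$
$w{\left(r \right)} = 2 r \left(5 + r\right)$ ($w{\left(r \right)} = \left(5 + r\right) 2 r = 2 r \left(5 + r\right)$)
$X = - \frac{2}{5681}$ ($X = \frac{2}{-3 - 34 \left(98 + 69\right)} = \frac{2}{-3 - 5678} = \frac{2}{-5681} = 2 \left(- \frac{1}{5681}\right) = - \frac{2}{5681} \approx -0.00035205$)
$K{\left(t,W \right)} = \frac{W + 2 W \left(5 + W\right)}{-1 + t}$ ($K{\left(t,W \right)} = \frac{W + 2 W \left(5 + W\right)}{t - 1} = \frac{W + 2 W \left(5 + W\right)}{-1 + t}$)
$K{\left(I{\left(a,6 \right)},4 \right)} X = \frac{4 \left(11 + 2 \cdot 4\right)}{-1 + \frac{5}{3} \cdot 6} \left(- \frac{2}{5681}\right) = \frac{4 \left(11 + 8\right)}{-1 + 10} \left(- \frac{2}{5681}\right) = 4 \cdot \frac{1}{9} \cdot 19 \left(- \frac{2}{5681}\right) = \frac{76}{9} \left(- \frac{2}{5681}\right) = - \frac{8}{2691}$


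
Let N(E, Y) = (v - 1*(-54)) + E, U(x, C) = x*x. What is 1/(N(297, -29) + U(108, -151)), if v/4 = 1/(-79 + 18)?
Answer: 61/732911 ≈ 8.3230e-5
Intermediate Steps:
v = -4/61 (v = 4/(-79 + 18) = 4/(-61) = 4*(-1/61) = -4/61 ≈ -0.065574)
U(x, C) = x**2
N(E, Y) = 3290/61 + E (N(E, Y) = (-4/61 - 1*(-54)) + E = (-4/61 + 54) + E = 3290/61 + E)
1/(N(297, -29) + U(108, -151)) = 1/((3290/61 + 297) + 108**2) = 1/(21407/61 + 11664) = 1/(732911/61) = 61/732911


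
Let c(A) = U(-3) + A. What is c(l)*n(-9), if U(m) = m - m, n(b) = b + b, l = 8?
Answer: -144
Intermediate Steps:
n(b) = 2*b
U(m) = 0
c(A) = A (c(A) = 0 + A = A)
c(l)*n(-9) = 8*(2*(-9)) = 8*(-18) = -144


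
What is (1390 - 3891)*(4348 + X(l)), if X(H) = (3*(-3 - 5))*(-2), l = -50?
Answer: -10994396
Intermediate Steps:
X(H) = 48 (X(H) = (3*(-8))*(-2) = -24*(-2) = 48)
(1390 - 3891)*(4348 + X(l)) = (1390 - 3891)*(4348 + 48) = -2501*4396 = -10994396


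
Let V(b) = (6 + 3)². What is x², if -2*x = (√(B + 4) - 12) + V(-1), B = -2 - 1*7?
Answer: (69 + I*√5)²/4 ≈ 1189.0 + 77.144*I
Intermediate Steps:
V(b) = 81 (V(b) = 9² = 81)
B = -9 (B = -2 - 7 = -9)
x = -69/2 - I*√5/2 (x = -((√(-9 + 4) - 12) + 81)/2 = -((√(-5) - 12) + 81)/2 = -((I*√5 - 12) + 81)/2 = -((-12 + I*√5) + 81)/2 = -(69 + I*√5)/2 = -69/2 - I*√5/2 ≈ -34.5 - 1.118*I)
x² = (-69/2 - I*√5/2)²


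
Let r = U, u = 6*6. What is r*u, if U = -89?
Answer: -3204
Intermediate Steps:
u = 36
r = -89
r*u = -89*36 = -3204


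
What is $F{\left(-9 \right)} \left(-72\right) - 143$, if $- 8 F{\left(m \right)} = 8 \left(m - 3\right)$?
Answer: $-1007$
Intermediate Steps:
$F{\left(m \right)} = 3 - m$ ($F{\left(m \right)} = - \frac{8 \left(m - 3\right)}{8} = - \frac{8 \left(-3 + m\right)}{8} = - \frac{-24 + 8 m}{8} = 3 - m$)
$F{\left(-9 \right)} \left(-72\right) - 143 = \left(3 - -9\right) \left(-72\right) - 143 = \left(3 + 9\right) \left(-72\right) - 143 = 12 \left(-72\right) - 143 = -864 - 143 = -1007$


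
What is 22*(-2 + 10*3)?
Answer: 616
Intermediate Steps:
22*(-2 + 10*3) = 22*(-2 + 30) = 22*28 = 616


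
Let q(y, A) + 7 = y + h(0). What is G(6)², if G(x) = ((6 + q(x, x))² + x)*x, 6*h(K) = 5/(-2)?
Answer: 15124321/576 ≈ 26258.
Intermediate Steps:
h(K) = -5/12 (h(K) = (5/(-2))/6 = (5*(-½))/6 = (⅙)*(-5/2) = -5/12)
q(y, A) = -89/12 + y (q(y, A) = -7 + (y - 5/12) = -7 + (-5/12 + y) = -89/12 + y)
G(x) = x*(x + (-17/12 + x)²) (G(x) = ((6 + (-89/12 + x))² + x)*x = ((-17/12 + x)² + x)*x = (x + (-17/12 + x)²)*x = x*(x + (-17/12 + x)²))
G(6)² = ((1/144)*6*((-17 + 12*6)² + 144*6))² = ((1/144)*6*((-17 + 72)² + 864))² = ((1/144)*6*(55² + 864))² = ((1/144)*6*(3025 + 864))² = ((1/144)*6*3889)² = (3889/24)² = 15124321/576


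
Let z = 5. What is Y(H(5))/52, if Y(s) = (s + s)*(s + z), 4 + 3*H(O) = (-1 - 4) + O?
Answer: -22/117 ≈ -0.18803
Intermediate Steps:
H(O) = -3 + O/3 (H(O) = -4/3 + ((-1 - 4) + O)/3 = -4/3 + (-5 + O)/3 = -4/3 + (-5/3 + O/3) = -3 + O/3)
Y(s) = 2*s*(5 + s) (Y(s) = (s + s)*(s + 5) = (2*s)*(5 + s) = 2*s*(5 + s))
Y(H(5))/52 = (2*(-3 + (⅓)*5)*(5 + (-3 + (⅓)*5)))/52 = (2*(-3 + 5/3)*(5 + (-3 + 5/3)))*(1/52) = (2*(-4/3)*(5 - 4/3))*(1/52) = (2*(-4/3)*(11/3))*(1/52) = -88/9*1/52 = -22/117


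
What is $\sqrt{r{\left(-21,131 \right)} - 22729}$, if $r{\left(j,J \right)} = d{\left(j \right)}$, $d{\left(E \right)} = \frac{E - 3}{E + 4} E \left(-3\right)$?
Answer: $\frac{i \sqrt{6542977}}{17} \approx 150.47 i$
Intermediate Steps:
$d{\left(E \right)} = - \frac{3 E \left(-3 + E\right)}{4 + E}$ ($d{\left(E \right)} = \frac{-3 + E}{4 + E} E \left(-3\right) = \frac{E \left(-3 + E\right)}{4 + E} \left(-3\right) = - \frac{3 E \left(-3 + E\right)}{4 + E}$)
$r{\left(j,J \right)} = \frac{3 j \left(3 - j\right)}{4 + j}$
$\sqrt{r{\left(-21,131 \right)} - 22729} = \sqrt{3 \left(-21\right) \frac{1}{4 - 21} \left(3 - -21\right) - 22729} = \sqrt{3 \left(-21\right) \frac{1}{-17} \left(3 + 21\right) - 22729} = \sqrt{3 \left(-21\right) \left(- \frac{1}{17}\right) 24 - 22729} = \sqrt{\frac{1512}{17} - 22729} = \sqrt{- \frac{384881}{17}} = \frac{i \sqrt{6542977}}{17}$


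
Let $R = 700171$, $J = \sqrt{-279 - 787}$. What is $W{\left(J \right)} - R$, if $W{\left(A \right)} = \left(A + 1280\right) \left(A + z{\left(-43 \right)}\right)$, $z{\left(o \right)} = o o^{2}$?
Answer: $-102470197 - 78227 i \sqrt{1066} \approx -1.0247 \cdot 10^{8} - 2.5541 \cdot 10^{6} i$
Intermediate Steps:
$z{\left(o \right)} = o^{3}$
$J = i \sqrt{1066}$ ($J = \sqrt{-1066} = i \sqrt{1066} \approx 32.65 i$)
$W{\left(A \right)} = \left(-79507 + A\right) \left(1280 + A\right)$ ($W{\left(A \right)} = \left(A + 1280\right) \left(A + \left(-43\right)^{3}\right) = \left(1280 + A\right) \left(A - 79507\right) = \left(1280 + A\right) \left(-79507 + A\right) = \left(-79507 + A\right) \left(1280 + A\right)$)
$W{\left(J \right)} - R = \left(-101768960 + \left(i \sqrt{1066}\right)^{2} - 78227 i \sqrt{1066}\right) - 700171 = \left(-101768960 - 1066 - 78227 i \sqrt{1066}\right) - 700171 = \left(-101770026 - 78227 i \sqrt{1066}\right) - 700171 = -102470197 - 78227 i \sqrt{1066}$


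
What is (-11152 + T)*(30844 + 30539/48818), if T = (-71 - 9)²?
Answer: -325246953096/2219 ≈ -1.4657e+8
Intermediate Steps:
T = 6400 (T = (-80)² = 6400)
(-11152 + T)*(30844 + 30539/48818) = (-11152 + 6400)*(30844 + 30539/48818) = -4752*(30844 + 30539*(1/48818)) = -4752*(30844 + 30539/48818) = -4752*1505772931/48818 = -325246953096/2219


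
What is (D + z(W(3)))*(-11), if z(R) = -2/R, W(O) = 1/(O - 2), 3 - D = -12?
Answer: -143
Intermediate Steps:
D = 15 (D = 3 - 1*(-12) = 3 + 12 = 15)
W(O) = 1/(-2 + O)
(D + z(W(3)))*(-11) = (15 - 2/(1/(-2 + 3)))*(-11) = (15 - 2/(1/1))*(-11) = (15 - 2/1)*(-11) = (15 - 2*1)*(-11) = (15 - 2)*(-11) = 13*(-11) = -143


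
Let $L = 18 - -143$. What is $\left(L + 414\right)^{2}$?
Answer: $330625$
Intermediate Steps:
$L = 161$ ($L = 18 + 143 = 161$)
$\left(L + 414\right)^{2} = \left(161 + 414\right)^{2} = 575^{2} = 330625$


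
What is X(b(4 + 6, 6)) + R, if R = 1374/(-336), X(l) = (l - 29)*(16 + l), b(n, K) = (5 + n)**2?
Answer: 2644987/56 ≈ 47232.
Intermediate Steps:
X(l) = (-29 + l)*(16 + l)
R = -229/56 (R = 1374*(-1/336) = -229/56 ≈ -4.0893)
X(b(4 + 6, 6)) + R = (-464 + ((5 + (4 + 6))**2)**2 - 13*(5 + (4 + 6))**2) - 229/56 = (-464 + ((5 + 10)**2)**2 - 13*(5 + 10)**2) - 229/56 = (-464 + (15**2)**2 - 13*15**2) - 229/56 = (-464 + 225**2 - 13*225) - 229/56 = (-464 + 50625 - 2925) - 229/56 = 47236 - 229/56 = 2644987/56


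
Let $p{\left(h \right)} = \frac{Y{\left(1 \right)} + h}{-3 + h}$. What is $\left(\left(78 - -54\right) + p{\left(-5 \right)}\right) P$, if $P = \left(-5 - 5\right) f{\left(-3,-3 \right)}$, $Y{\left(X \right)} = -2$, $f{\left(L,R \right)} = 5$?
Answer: $- \frac{26575}{4} \approx -6643.8$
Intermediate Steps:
$P = -50$ ($P = \left(-5 - 5\right) 5 = \left(-10\right) 5 = -50$)
$p{\left(h \right)} = \frac{-2 + h}{-3 + h}$
$\left(\left(78 - -54\right) + p{\left(-5 \right)}\right) P = \left(\left(78 - -54\right) + \frac{-2 - 5}{-3 - 5}\right) \left(-50\right) = \left(\left(78 + 54\right) + \frac{1}{-8} \left(-7\right)\right) \left(-50\right) = \left(132 - - \frac{7}{8}\right) \left(-50\right) = \left(132 + \frac{7}{8}\right) \left(-50\right) = \frac{1063}{8} \left(-50\right) = - \frac{26575}{4}$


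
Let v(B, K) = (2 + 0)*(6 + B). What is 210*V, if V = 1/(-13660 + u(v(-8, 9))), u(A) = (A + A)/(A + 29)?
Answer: -875/56918 ≈ -0.015373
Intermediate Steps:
v(B, K) = 12 + 2*B (v(B, K) = 2*(6 + B) = 12 + 2*B)
u(A) = 2*A/(29 + A) (u(A) = (2*A)/(29 + A) = 2*A/(29 + A))
V = -25/341508 (V = 1/(-13660 + 2*(12 + 2*(-8))/(29 + (12 + 2*(-8)))) = 1/(-13660 + 2*(12 - 16)/(29 + (12 - 16))) = 1/(-13660 + 2*(-4)/(29 - 4)) = 1/(-13660 + 2*(-4)/25) = 1/(-13660 + 2*(-4)*(1/25)) = 1/(-13660 - 8/25) = 1/(-341508/25) = -25/341508 ≈ -7.3205e-5)
210*V = 210*(-25/341508) = -875/56918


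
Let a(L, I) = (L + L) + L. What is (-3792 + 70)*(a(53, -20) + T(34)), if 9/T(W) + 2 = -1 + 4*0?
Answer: -580632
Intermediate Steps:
a(L, I) = 3*L (a(L, I) = 2*L + L = 3*L)
T(W) = -3 (T(W) = 9/(-2 + (-1 + 4*0)) = 9/(-2 + (-1 + 0)) = 9/(-2 - 1) = 9/(-3) = 9*(-⅓) = -3)
(-3792 + 70)*(a(53, -20) + T(34)) = (-3792 + 70)*(3*53 - 3) = -3722*(159 - 3) = -3722*156 = -580632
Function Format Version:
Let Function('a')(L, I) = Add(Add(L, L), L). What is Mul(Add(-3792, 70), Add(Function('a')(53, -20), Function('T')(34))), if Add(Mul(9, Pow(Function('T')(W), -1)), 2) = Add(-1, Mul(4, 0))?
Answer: -580632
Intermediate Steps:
Function('a')(L, I) = Mul(3, L) (Function('a')(L, I) = Add(Mul(2, L), L) = Mul(3, L))
Function('T')(W) = -3 (Function('T')(W) = Mul(9, Pow(Add(-2, Add(-1, Mul(4, 0))), -1)) = Mul(9, Pow(Add(-2, Add(-1, 0)), -1)) = Mul(9, Pow(Add(-2, -1), -1)) = Mul(9, Pow(-3, -1)) = Mul(9, Rational(-1, 3)) = -3)
Mul(Add(-3792, 70), Add(Function('a')(53, -20), Function('T')(34))) = Mul(Add(-3792, 70), Add(Mul(3, 53), -3)) = Mul(-3722, Add(159, -3)) = Mul(-3722, 156) = -580632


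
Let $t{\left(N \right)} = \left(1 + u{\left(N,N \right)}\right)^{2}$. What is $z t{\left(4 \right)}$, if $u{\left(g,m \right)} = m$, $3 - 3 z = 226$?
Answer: $- \frac{5575}{3} \approx -1858.3$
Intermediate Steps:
$z = - \frac{223}{3}$ ($z = 1 - \frac{226}{3} = - \frac{223}{3} \approx -74.333$)
$t{\left(N \right)} = \left(1 + N\right)^{2}$
$z t{\left(4 \right)} = - \frac{223 \left(1 + 4\right)^{2}}{3} = - \frac{223 \cdot 5^{2}}{3} = \left(- \frac{223}{3}\right) 25 = - \frac{5575}{3}$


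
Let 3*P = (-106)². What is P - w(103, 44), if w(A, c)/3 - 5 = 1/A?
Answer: 1152664/309 ≈ 3730.3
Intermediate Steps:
w(A, c) = 15 + 3/A
P = 11236/3 (P = (⅓)*(-106)² = (⅓)*11236 = 11236/3 ≈ 3745.3)
P - w(103, 44) = 11236/3 - (15 + 3/103) = 11236/3 - 1*1548/103 = 11236/3 - 1548/103 = 1152664/309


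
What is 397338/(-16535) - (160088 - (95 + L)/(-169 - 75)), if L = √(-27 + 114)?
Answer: -645979960817/4034540 - √87/244 ≈ -1.6011e+5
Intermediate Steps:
L = √87 ≈ 9.3274
397338/(-16535) - (160088 - (95 + L)/(-169 - 75)) = 397338/(-16535) - (160088 - (95 + √87)/(-169 - 75)) = 397338*(-1/16535) - (160088 - (95 + √87)/(-244)) = -397338/16535 - (160088 - (-1)*(95 + √87)/244) = -397338/16535 - (160088 - (-95/244 - √87/244)) = -397338/16535 - (160088 + (95/244 + √87/244)) = -397338/16535 - (39061567/244 + √87/244) = -397338/16535 + (-39061567/244 - √87/244) = -645979960817/4034540 - √87/244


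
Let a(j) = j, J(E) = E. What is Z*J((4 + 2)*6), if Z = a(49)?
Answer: 1764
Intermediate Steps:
Z = 49
Z*J((4 + 2)*6) = 49*((4 + 2)*6) = 49*(6*6) = 49*36 = 1764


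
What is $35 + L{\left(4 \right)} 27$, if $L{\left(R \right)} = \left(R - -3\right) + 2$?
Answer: $278$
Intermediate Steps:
$L{\left(R \right)} = 5 + R$ ($L{\left(R \right)} = \left(R + 3\right) + 2 = \left(3 + R\right) + 2 = 5 + R$)
$35 + L{\left(4 \right)} 27 = 35 + \left(5 + 4\right) 27 = 35 + 9 \cdot 27 = 35 + 243 = 278$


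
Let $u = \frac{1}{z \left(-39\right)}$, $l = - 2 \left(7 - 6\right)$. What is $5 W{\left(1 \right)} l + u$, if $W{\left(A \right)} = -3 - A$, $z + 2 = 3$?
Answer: $\frac{1559}{39} \approx 39.974$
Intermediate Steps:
$z = 1$ ($z = -2 + 3 = 1$)
$l = -2$ ($l = \left(-2\right) 1 = -2$)
$u = - \frac{1}{39}$ ($u = \frac{1}{1 \left(-39\right)} = \frac{1}{-39} = - \frac{1}{39} \approx -0.025641$)
$5 W{\left(1 \right)} l + u = 5 \left(-3 - 1\right) \left(-2\right) - \frac{1}{39} = 5 \left(-4\right) \left(-2\right) - \frac{1}{39} = \left(-20\right) \left(-2\right) - \frac{1}{39} = 40 - \frac{1}{39} = \frac{1559}{39}$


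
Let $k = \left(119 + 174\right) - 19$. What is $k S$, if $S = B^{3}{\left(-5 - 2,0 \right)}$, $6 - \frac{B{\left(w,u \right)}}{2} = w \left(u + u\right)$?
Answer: $473472$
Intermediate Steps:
$B{\left(w,u \right)} = 12 - 4 u w$ ($B{\left(w,u \right)} = 12 - 2 w \left(u + u\right) = 12 - 2 w 2 u = 12 - 2 \cdot 2 u w = 12 - 4 u w$)
$S = 1728$ ($S = \left(12 - 0 \left(-5 - 2\right)\right)^{3} = \left(12 - 0 \left(-7\right)\right)^{3} = \left(12 + 0\right)^{3} = 12^{3} = 1728$)
$k = 274$ ($k = 293 - 19 = 274$)
$k S = 274 \cdot 1728 = 473472$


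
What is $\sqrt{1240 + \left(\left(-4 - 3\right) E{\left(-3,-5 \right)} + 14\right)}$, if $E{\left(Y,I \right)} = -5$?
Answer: $\sqrt{1289} \approx 35.903$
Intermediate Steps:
$\sqrt{1240 + \left(\left(-4 - 3\right) E{\left(-3,-5 \right)} + 14\right)} = \sqrt{1240 + \left(\left(-4 - 3\right) \left(-5\right) + 14\right)} = \sqrt{1240 + \left(\left(-7\right) \left(-5\right) + 14\right)} = \sqrt{1240 + \left(35 + 14\right)} = \sqrt{1240 + 49} = \sqrt{1289}$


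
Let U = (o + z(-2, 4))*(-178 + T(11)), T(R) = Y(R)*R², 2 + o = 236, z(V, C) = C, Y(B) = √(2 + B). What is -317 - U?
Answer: 42047 - 28798*√13 ≈ -61786.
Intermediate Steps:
o = 234 (o = -2 + 236 = 234)
T(R) = R²*√(2 + R) (T(R) = √(2 + R)*R² = R²*√(2 + R))
U = -42364 + 28798*√13 (U = (234 + 4)*(-178 + 11²*√(2 + 11)) = 238*(-178 + 121*√13) = -42364 + 28798*√13 ≈ 61469.)
-317 - U = -317 - (-42364 + 28798*√13) = -317 + (42364 - 28798*√13) = 42047 - 28798*√13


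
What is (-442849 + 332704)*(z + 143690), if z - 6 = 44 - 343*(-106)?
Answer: -19836894210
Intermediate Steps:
z = 36408 (z = 6 + (44 - 343*(-106)) = 6 + (44 + 36358) = 6 + 36402 = 36408)
(-442849 + 332704)*(z + 143690) = (-442849 + 332704)*(36408 + 143690) = -110145*180098 = -19836894210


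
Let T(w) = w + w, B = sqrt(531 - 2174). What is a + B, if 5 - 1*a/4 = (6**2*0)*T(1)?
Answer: 20 + I*sqrt(1643) ≈ 20.0 + 40.534*I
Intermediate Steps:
B = I*sqrt(1643) (B = sqrt(-1643) = I*sqrt(1643) ≈ 40.534*I)
T(w) = 2*w
a = 20 (a = 20 - 4*6**2*0*2*1 = 20 - 4*36*0*2 = 20 - 0*2 = 20 - 4*0 = 20 + 0 = 20)
a + B = 20 + I*sqrt(1643)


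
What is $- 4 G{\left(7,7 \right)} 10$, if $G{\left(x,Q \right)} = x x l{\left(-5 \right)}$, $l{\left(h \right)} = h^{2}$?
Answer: $-49000$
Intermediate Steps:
$G{\left(x,Q \right)} = 25 x^{2}$ ($G{\left(x,Q \right)} = x x \left(-5\right)^{2} = x^{2} \cdot 25 = 25 x^{2}$)
$- 4 G{\left(7,7 \right)} 10 = - 4 \cdot 25 \cdot 7^{2} \cdot 10 = - 4 \cdot 25 \cdot 49 \cdot 10 = \left(-4\right) 1225 \cdot 10 = \left(-4900\right) 10 = -49000$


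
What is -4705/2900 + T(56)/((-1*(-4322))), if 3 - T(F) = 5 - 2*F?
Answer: -2001601/1253380 ≈ -1.5970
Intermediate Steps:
T(F) = -2 + 2*F (T(F) = 3 - (5 - 2*F) = 3 + (-5 + 2*F) = -2 + 2*F)
-4705/2900 + T(56)/((-1*(-4322))) = -4705/2900 + (-2 + 2*56)/((-1*(-4322))) = -4705*1/2900 + (-2 + 112)/4322 = -941/580 + 110*(1/4322) = -941/580 + 55/2161 = -2001601/1253380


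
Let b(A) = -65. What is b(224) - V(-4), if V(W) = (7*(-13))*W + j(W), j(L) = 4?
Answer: -433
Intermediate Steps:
V(W) = 4 - 91*W (V(W) = (7*(-13))*W + 4 = -91*W + 4 = 4 - 91*W)
b(224) - V(-4) = -65 - (4 - 91*(-4)) = -65 - (4 + 364) = -65 - 1*368 = -65 - 368 = -433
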